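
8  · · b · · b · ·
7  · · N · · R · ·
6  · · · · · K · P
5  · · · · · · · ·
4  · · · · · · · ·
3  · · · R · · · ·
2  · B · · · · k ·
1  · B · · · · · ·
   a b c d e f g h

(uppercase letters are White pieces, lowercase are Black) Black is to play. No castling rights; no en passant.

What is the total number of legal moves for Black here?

Black to move; king on g2.
In check: no.
Legal moves: Bg7+, Be7+, Bxh6, Bd6, Bc5, Bb4, Ba3, Bd7, Bb7, Be6, Ba6, Bf5, Bg4, Bh3, Kh2, Kf2, Kh1, Kg1, Kf1.
Count: 19.

19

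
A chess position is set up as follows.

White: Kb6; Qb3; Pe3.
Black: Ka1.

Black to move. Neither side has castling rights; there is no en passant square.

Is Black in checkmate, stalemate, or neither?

stalemate

Black to move; black king on a1.
In check: no.
King squares — b1: attacked by Qb3; a2: attacked by Qb3; b2: attacked by Qb3.
Legal moves for Black: none.
Not in check and no legal moves → stalemate.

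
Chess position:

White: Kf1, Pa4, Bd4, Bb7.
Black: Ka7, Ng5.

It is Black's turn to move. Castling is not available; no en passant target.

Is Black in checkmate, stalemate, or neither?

Black to move; black king on a7.
In check: yes, from the white bishop on d4.
King squares — a6: attacked by Bb7; b6: attacked by Bd4; b7: available; a8: attacked by Bb7; b8: available.
Legal moves for Black: Kb8, Kxb7.
Black is in check but has 2 legal moves → neither.

neither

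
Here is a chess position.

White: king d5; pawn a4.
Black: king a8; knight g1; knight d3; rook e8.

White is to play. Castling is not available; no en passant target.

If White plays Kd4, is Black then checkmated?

no

After Kd4: black king on a8; in check: no.
Black is not in check, so this cannot be checkmate.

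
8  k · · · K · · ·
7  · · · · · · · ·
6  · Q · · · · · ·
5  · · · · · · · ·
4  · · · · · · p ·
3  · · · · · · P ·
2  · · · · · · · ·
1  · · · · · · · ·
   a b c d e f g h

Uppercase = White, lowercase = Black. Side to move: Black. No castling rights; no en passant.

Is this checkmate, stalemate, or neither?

Black to move; black king on a8.
In check: no.
King squares — a7: attacked by Qb6; b7: attacked by Qb6; b8: attacked by Qb6.
Legal moves for Black: none.
Not in check and no legal moves → stalemate.

stalemate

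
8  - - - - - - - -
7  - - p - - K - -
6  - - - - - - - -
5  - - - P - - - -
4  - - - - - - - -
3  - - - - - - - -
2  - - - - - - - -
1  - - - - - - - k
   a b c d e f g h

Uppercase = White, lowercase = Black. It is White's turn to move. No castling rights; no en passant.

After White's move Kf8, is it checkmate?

After Kf8: black king on h1; in check: no.
Black is not in check, so this cannot be checkmate.

no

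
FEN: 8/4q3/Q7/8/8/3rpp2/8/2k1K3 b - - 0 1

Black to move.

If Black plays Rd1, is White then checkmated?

yes

After Rd1: white king on e1; in check: yes, from the black rook on d1.
King squares — d1: attacked by Kc1; f1: attacked by Rd1; d2: attacked by Kc1; e2: attacked by Pf3; f2: attacked by Pe3.
White has no legal moves → checkmate.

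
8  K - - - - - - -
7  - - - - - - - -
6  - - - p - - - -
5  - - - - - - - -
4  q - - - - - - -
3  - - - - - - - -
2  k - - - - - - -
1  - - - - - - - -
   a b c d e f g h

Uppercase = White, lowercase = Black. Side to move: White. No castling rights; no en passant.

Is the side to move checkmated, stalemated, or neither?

neither

White to move; white king on a8.
In check: yes, from the black queen on a4.
King squares — a7: attacked by Qa4; b7: available; b8: available.
Legal moves for White: Kb8, Kb7.
White is in check but has 2 legal moves → neither.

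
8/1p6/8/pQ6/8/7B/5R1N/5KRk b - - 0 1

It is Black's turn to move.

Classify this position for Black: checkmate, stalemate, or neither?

Black to move; black king on h1.
In check: yes, from the white rook on g1.
King squares — g1: attacked by Kf1; g2: attacked by Kf1; h2: attacked by Rf2.
Legal moves for Black: none.
In check with no legal moves → checkmate.

checkmate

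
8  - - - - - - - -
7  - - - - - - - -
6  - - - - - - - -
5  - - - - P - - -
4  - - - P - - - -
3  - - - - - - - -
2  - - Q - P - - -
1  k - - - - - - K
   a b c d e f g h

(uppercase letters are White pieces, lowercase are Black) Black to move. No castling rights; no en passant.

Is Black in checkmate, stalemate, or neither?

stalemate

Black to move; black king on a1.
In check: no.
King squares — b1: attacked by Qc2; a2: attacked by Qc2; b2: attacked by Qc2.
Legal moves for Black: none.
Not in check and no legal moves → stalemate.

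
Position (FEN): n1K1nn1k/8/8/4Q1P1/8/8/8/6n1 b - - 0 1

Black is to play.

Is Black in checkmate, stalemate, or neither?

neither

Black to move; black king on h8.
In check: yes, from the white queen on e5.
Legal moves for Black: Kg8, Kh7, Ng7, Nf6.
Black is in check but has 4 legal moves → neither.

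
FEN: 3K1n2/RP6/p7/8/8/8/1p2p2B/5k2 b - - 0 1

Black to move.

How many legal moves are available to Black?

16

Black to move; king on f1.
In check: no.
Legal moves: Nh7, Nd7, Ng6, Ne6+, Kg2, Kf2, Ke1, a5, e1=Q, e1=R, e1=B, e1=N, b1=Q, b1=R, b1=B, b1=N.
Count: 16.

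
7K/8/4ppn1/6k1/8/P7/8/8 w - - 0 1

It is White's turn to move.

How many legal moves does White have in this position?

3

White to move; king on h8.
In check: yes, from the black knight on g6.
Legal moves: Kg8, Kh7, Kg7.
Count: 3.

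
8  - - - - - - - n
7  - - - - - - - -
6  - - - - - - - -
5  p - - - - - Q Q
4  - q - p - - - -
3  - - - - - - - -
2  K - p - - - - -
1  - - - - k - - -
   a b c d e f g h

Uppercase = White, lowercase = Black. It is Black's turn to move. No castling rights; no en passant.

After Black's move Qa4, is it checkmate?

no

After Qa4: white king on a2; in check: yes, from the black queen on a4.
White has 1 legal reply: Kb2.
In check but a legal move exists → not checkmate.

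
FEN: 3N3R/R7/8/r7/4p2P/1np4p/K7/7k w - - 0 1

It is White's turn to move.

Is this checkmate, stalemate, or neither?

neither

White to move; white king on a2.
In check: yes, from the black rook on a5.
Legal moves for White: Kxb3, Kb1, Rxa5.
White is in check but has 3 legal moves → neither.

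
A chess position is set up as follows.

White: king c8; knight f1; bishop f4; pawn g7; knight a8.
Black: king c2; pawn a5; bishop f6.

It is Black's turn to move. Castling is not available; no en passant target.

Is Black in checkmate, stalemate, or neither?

neither

Black to move; black king on c2.
In check: no.
Legal moves for Black: Bd8, Bxg7, Be7, Bg5, Be5, Bh4, Bd4, Bc3, Bb2, Ba1, Kd3, Kc3, Kb3, Kb2, Kd1, Kb1, a4.
Black has 17 legal moves and is not in check → neither.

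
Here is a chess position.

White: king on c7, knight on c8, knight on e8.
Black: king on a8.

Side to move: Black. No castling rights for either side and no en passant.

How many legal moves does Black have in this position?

Black to move; king on a8.
In check: no.
Legal moves: none.
Count: 0.

0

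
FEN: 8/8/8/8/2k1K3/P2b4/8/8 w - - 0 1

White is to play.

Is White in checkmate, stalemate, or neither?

White to move; white king on e4.
In check: yes, from the black bishop on d3.
King squares — d3: attacked by Kc4; e3: available; f3: available; d4: attacked by Kc4; f4: available; d5: attacked by Kc4; e5: available; f5: attacked by Bd3.
Legal moves for White: Ke5, Kf4, Kf3, Ke3.
White is in check but has 4 legal moves → neither.

neither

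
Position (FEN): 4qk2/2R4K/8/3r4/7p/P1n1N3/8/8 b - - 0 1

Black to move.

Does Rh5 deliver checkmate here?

After Rh5: white king on h7; in check: yes, from the black rook on h5.
King squares — g6: attacked by Qe8; h6: attacked by Rh5; g7: attacked by Kf8; g8: attacked by Kf8; h8: attacked by Rh5.
White has no legal moves → checkmate.

yes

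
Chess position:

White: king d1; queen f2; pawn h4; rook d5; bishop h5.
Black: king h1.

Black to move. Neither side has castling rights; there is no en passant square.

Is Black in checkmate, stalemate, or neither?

stalemate

Black to move; black king on h1.
In check: no.
King squares — g1: attacked by Qf2; g2: attacked by Qf2; h2: attacked by Qf2.
Legal moves for Black: none.
Not in check and no legal moves → stalemate.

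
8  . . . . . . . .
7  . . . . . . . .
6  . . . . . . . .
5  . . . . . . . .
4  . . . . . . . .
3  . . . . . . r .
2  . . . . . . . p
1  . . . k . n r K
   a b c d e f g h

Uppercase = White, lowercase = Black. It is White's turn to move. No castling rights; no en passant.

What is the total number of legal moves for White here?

White to move; king on h1.
In check: yes, from the black rook on g1.
Legal moves: none.
Count: 0.

0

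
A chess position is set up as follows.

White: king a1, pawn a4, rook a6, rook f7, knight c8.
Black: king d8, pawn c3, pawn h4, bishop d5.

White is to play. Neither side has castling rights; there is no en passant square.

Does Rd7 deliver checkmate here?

no

After Rd7: black king on d8; in check: yes, from the white rook on d7.
Black has 3 legal replies: Ke8, Kxc8, Kxd7.
In check but a legal move exists → not checkmate.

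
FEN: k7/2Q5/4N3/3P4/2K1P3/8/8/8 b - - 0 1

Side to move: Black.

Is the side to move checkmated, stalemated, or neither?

Black to move; black king on a8.
In check: no.
King squares — a7: attacked by Qc7; b7: attacked by Qc7; b8: attacked by Qc7.
Legal moves for Black: none.
Not in check and no legal moves → stalemate.

stalemate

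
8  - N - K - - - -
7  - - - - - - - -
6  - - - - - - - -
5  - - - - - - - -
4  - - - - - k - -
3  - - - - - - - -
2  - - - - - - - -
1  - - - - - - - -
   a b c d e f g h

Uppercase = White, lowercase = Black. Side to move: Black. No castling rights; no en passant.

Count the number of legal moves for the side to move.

8

Black to move; king on f4.
In check: no.
Legal moves: Kg5, Kf5, Ke5, Kg4, Ke4, Kg3, Kf3, Ke3.
Count: 8.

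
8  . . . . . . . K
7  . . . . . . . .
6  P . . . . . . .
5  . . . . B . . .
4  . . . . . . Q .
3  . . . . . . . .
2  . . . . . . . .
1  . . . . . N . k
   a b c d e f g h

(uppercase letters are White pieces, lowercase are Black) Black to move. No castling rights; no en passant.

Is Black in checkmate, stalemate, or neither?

Black to move; black king on h1.
In check: no.
King squares — g1: attacked by Qg4; g2: attacked by Qg4; h2: attacked by Nf1.
Legal moves for Black: none.
Not in check and no legal moves → stalemate.

stalemate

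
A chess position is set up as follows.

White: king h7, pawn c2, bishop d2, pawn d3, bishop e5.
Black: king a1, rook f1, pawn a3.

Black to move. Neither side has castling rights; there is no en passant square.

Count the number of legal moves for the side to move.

Black to move; king on a1.
In check: yes, from the white bishop on e5.
Legal moves: Ka2, Kb1.
Count: 2.

2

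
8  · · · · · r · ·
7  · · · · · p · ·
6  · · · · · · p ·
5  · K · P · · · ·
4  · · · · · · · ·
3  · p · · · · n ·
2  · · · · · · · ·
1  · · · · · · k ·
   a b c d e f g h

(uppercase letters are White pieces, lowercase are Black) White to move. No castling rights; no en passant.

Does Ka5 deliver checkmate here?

After Ka5: black king on g1; in check: no.
Black is not in check, so this cannot be checkmate.

no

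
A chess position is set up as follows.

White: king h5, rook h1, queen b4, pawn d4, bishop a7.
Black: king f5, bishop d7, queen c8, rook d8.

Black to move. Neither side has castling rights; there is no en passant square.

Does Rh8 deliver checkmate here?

yes

After Rh8: white king on h5; in check: yes, from the black rook on h8.
King squares — g4: attacked by Kf5; h4: attacked by Rh8; g5: attacked by Kf5; g6: attacked by Kf5; h6: attacked by Rh8.
White has no legal moves → checkmate.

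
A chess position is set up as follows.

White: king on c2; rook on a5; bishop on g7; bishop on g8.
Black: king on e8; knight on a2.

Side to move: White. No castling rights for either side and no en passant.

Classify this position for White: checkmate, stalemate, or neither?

White to move; white king on c2.
In check: no.
Legal moves for White include: Bh7, Bf7+, Be6, Bd5, Bc4, Bb3, Bxa2, Bh8, Bf8, Bh6, Bf6, Be5, Bd4, Bc3, Bb2, Ba1, Ra8+, Ra7, ... (list truncated; more exist).
White has legal moves and is not in check → neither.

neither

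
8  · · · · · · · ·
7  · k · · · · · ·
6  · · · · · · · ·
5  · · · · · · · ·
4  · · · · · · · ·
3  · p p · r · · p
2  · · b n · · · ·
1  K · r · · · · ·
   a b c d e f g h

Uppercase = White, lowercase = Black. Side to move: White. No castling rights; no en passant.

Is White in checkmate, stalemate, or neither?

checkmate

White to move; white king on a1.
In check: yes, from the black rook on c1.
King squares — b1: attacked by Rc1; a2: attacked by Pb3; b2: attacked by Pc3.
Legal moves for White: none.
In check with no legal moves → checkmate.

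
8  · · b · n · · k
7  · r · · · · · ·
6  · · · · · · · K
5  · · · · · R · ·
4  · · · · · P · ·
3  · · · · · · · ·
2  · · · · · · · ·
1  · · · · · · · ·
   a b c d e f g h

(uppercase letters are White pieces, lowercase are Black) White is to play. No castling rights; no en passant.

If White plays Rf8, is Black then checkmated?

After Rf8: black king on h8; in check: yes, from the white rook on f8.
King squares — g7: attacked by Kh6; h7: attacked by Kh6; g8: attacked by Rf8.
Black has no legal moves → checkmate.

yes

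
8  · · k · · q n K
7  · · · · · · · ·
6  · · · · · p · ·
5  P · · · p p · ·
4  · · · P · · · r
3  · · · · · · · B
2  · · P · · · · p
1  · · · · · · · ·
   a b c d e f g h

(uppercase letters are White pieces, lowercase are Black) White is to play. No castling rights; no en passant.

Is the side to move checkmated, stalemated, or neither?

checkmate

White to move; white king on h8.
In check: yes, from the black rook on h4.
King squares — g7: attacked by Qf8; h7: attacked by Rh4; g8: attacked by Qf8.
Legal moves for White: none.
In check with no legal moves → checkmate.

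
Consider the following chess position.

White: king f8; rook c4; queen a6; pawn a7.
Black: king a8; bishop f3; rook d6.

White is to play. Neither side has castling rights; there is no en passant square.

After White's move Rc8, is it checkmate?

After Rc8: black king on a8; in check: yes, from the white rook on c8.
King squares — a7: attacked by Qa6; b7: attacked by Qa6; b8: attacked by Pa7.
Black has no legal moves → checkmate.

yes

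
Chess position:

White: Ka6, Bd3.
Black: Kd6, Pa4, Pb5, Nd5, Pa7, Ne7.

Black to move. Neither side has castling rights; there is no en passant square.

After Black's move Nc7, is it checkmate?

no

After Nc7: white king on a6; in check: yes, from the black knight on c7.
White has 3 legal replies: Kb7, Kxa7, Ka5.
In check but a legal move exists → not checkmate.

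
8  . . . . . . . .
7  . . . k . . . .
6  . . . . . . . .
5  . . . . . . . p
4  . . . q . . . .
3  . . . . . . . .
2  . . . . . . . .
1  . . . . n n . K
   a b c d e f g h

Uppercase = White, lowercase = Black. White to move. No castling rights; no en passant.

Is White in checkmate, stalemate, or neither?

stalemate

White to move; white king on h1.
In check: no.
King squares — g1: attacked by Qd4; g2: attacked by Ne1; h2: attacked by Nf1.
Legal moves for White: none.
Not in check and no legal moves → stalemate.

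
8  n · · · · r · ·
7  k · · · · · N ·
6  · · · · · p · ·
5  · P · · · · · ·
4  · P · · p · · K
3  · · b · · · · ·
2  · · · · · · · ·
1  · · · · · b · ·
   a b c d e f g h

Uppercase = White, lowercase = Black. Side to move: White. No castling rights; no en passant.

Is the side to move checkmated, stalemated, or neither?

neither

White to move; white king on h4.
In check: no.
Legal moves for White: Ne8, Ne6, Nh5, Nf5, Kh5, Kg4, Kg3, b6+.
White has 8 legal moves and is not in check → neither.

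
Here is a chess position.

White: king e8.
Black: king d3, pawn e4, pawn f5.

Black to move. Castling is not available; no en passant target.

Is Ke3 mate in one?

After Ke3: white king on e8; in check: no.
White is not in check, so this cannot be checkmate.

no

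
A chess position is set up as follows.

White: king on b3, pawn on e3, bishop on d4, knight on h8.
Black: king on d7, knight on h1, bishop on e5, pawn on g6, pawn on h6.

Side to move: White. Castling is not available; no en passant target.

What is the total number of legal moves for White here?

18

White to move; king on b3.
In check: no.
Legal moves: Nf7, Nxg6, Ba7, Bb6, Bxe5, Bc5, Bc3, Bb2, Ba1, Kc4, Kb4, Ka4, Kc3, Ka3, Kc2, Kb2, Ka2, e4.
Count: 18.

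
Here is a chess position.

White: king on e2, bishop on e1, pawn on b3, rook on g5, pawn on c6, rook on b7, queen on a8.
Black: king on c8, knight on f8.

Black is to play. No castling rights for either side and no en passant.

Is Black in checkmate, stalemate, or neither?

checkmate

Black to move; black king on c8.
In check: yes, from the white queen on a8.
King squares — b7: attacked by Pc6; c7: attacked by Rb7; d7: attacked by Pc6; b8: attacked by Rb7; d8: attacked by Qa8.
Legal moves for Black: none.
In check with no legal moves → checkmate.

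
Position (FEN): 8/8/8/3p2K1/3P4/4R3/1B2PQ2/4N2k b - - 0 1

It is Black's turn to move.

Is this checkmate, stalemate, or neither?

Black to move; black king on h1.
In check: no.
King squares — g1: attacked by Qf2; g2: attacked by Ne1; h2: attacked by Qf2.
Legal moves for Black: none.
Not in check and no legal moves → stalemate.

stalemate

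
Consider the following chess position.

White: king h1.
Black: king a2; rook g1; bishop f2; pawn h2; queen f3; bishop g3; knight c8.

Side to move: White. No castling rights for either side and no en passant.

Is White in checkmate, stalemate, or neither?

checkmate

White to move; white king on h1.
In check: yes, from the black rook on g1 and the black queen on f3.
King squares — g1: attacked by Bf2; g2: attacked by Rg1; h2: attacked by Bg3.
Legal moves for White: none.
In check with no legal moves → checkmate.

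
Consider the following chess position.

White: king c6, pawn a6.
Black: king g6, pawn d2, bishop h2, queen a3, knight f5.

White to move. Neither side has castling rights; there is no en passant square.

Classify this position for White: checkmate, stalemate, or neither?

White to move; white king on c6.
In check: no.
Legal moves for White: Kd7, Kb7, Kb6, Kd5, Kb5, a7.
White has 6 legal moves and is not in check → neither.

neither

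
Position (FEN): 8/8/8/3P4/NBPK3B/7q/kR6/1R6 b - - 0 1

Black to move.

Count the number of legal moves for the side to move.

Black to move; king on a2.
In check: yes, from the white rook on b2.
Legal moves: none.
Count: 0.

0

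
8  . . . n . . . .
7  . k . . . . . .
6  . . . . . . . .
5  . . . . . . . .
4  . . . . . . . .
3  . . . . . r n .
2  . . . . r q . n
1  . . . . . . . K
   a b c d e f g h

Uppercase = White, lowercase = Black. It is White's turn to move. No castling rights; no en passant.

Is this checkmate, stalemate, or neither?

checkmate

White to move; white king on h1.
In check: yes, from the black knight on g3.
King squares — g1: attacked by Qf2; g2: attacked by Qf2; h2: attacked by Qf2.
Legal moves for White: none.
In check with no legal moves → checkmate.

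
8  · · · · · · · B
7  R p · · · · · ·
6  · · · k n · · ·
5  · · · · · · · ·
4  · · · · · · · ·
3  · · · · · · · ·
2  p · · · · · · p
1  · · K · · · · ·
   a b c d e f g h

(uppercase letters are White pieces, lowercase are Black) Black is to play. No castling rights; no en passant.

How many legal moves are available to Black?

24

Black to move; king on d6.
In check: no.
Legal moves: Nf8, Nd8, Ng7, Nc7, Ng5, Nc5, Nf4, Nd4, Ke7, Kd7, Kc7, Kc6, Kd5, Kc5, b6, h1=Q+, h1=R+, h1=B, h1=N, a1=Q+, a1=R+, a1=B, a1=N, b5.
Count: 24.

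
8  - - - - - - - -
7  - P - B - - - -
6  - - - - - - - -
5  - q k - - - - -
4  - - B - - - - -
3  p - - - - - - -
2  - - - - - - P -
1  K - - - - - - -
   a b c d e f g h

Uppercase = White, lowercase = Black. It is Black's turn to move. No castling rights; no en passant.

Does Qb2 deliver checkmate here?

yes

After Qb2: white king on a1; in check: yes, from the black queen on b2.
King squares — b1: attacked by Qb2; a2: attacked by Qb2; b2: attacked by Pa3.
White has no legal moves → checkmate.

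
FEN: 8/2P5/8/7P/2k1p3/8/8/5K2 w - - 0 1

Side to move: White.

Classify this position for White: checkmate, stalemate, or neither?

neither

White to move; white king on f1.
In check: no.
Legal moves for White: Kg2, Kf2, Ke2, Kg1, Ke1, c8=Q+, c8=R+, c8=B, c8=N, h6.
White has 10 legal moves and is not in check → neither.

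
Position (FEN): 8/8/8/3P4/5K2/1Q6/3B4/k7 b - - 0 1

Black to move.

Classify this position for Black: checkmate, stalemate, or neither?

stalemate

Black to move; black king on a1.
In check: no.
King squares — b1: attacked by Qb3; a2: attacked by Qb3; b2: attacked by Qb3.
Legal moves for Black: none.
Not in check and no legal moves → stalemate.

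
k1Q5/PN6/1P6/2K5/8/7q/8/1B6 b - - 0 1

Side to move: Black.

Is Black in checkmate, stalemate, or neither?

neither

Black to move; black king on a8.
In check: yes, from the white queen on c8.
King squares — a7: attacked by Pb6; b7: attacked by Qc8; b8: attacked by Pa7.
Legal moves for Black: Qxc8+.
Black is in check but has 1 legal move → neither.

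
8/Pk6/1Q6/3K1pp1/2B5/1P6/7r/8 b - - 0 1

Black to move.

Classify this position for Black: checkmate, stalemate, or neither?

Black to move; black king on b7.
In check: yes, from the white queen on b6.
Legal moves for Black: Kc8, Ka8, Kxb6.
Black is in check but has 3 legal moves → neither.

neither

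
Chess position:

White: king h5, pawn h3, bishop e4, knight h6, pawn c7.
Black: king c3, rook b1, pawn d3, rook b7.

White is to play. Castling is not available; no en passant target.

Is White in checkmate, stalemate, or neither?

neither

White to move; white king on h5.
In check: no.
Legal moves for White include: Ng8, Nf7, Nf5, Ng4, Kg6, Kg5, Kh4, Kg4, Bh7, Bxb7, Bg6, Bc6, Bf5, Bd5, Bf3, Bxd3, Bg2, Bh1, ... (list truncated; more exist).
White has legal moves and is not in check → neither.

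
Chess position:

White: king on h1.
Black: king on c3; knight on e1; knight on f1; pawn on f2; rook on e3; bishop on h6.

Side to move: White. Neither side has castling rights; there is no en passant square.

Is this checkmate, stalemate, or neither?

White to move; white king on h1.
In check: no.
King squares — g1: attacked by Pf2; g2: attacked by Ne1; h2: attacked by Nf1.
Legal moves for White: none.
Not in check and no legal moves → stalemate.

stalemate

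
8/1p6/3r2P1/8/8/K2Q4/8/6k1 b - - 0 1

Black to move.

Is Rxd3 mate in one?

no

After Rxd3: white king on a3; in check: yes, from the black rook on d3.
White has 4 legal replies: Kb4, Ka4, Kb2, Ka2.
In check but a legal move exists → not checkmate.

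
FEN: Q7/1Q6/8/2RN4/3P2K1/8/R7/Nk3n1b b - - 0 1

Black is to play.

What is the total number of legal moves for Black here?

0

Black to move; king on b1.
In check: yes, from the white queen on b7.
Legal moves: none.
Count: 0.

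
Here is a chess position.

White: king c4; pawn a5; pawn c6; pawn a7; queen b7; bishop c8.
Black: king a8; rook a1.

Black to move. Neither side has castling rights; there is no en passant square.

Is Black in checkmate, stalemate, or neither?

Black to move; black king on a8.
In check: yes, from the white queen on b7.
King squares — a7: attacked by Qb7; b7: attacked by Pc6; b8: attacked by Pa7.
Legal moves for Black: none.
In check with no legal moves → checkmate.

checkmate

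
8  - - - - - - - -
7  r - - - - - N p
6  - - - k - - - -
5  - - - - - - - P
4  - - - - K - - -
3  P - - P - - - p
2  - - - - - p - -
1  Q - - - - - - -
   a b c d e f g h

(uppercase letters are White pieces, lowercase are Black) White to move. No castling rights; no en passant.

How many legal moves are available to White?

White to move; king on e4.
In check: no.
Legal moves: Ne8+, Ne6, Nf5+, Kf5, Kf4, Kd4, Kf3, Ke3, Qf6+, Qe5+, Qd4+, Qc3, Qb2, Qa2, Qh1, Qg1, Qf1, Qe1, Qd1, Qc1, Qb1, h6, d4, a4.
Count: 24.

24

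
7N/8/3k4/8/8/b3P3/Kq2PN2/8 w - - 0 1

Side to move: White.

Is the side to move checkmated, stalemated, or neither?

White to move; white king on a2.
In check: yes, from the black queen on b2.
King squares — a1: attacked by Qb2; b1: attacked by Qb2; b2: attacked by Ba3; a3: attacked by Qb2; b3: attacked by Qb2.
Legal moves for White: none.
In check with no legal moves → checkmate.

checkmate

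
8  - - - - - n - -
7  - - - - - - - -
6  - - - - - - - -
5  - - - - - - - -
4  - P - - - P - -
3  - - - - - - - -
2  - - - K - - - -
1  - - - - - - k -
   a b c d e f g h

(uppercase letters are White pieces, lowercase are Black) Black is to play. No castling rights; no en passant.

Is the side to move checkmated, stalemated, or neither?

Black to move; black king on g1.
In check: no.
Legal moves for Black: Nh7, Nd7, Ng6, Ne6, Kh2, Kg2, Kf2, Kh1, Kf1.
Black has 9 legal moves and is not in check → neither.

neither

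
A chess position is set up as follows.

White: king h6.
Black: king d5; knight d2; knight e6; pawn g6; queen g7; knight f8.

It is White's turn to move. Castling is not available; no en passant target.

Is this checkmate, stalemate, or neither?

White to move; white king on h6.
In check: yes, from the black queen on g7.
King squares — g5: attacked by Ne6; h5: attacked by Pg6; g6: attacked by Qg7; g7: attacked by Ne6; h7: attacked by Qg7.
Legal moves for White: none.
In check with no legal moves → checkmate.

checkmate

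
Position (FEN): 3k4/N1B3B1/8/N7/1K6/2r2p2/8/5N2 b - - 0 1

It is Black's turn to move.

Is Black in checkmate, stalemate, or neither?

Black to move; black king on d8.
In check: yes, from the white bishop on c7.
King squares — c7: available; d7: available; e7: available; c8: attacked by Na7; e8: available.
Legal moves for Black: Ke8, Ke7, Kd7, Kxc7, Rxc7.
Black is in check but has 5 legal moves → neither.

neither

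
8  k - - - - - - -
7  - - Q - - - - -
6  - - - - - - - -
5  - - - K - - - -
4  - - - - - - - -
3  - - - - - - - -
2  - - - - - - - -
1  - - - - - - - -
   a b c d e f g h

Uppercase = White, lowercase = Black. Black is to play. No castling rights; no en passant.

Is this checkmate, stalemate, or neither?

Black to move; black king on a8.
In check: no.
King squares — a7: attacked by Qc7; b7: attacked by Qc7; b8: attacked by Qc7.
Legal moves for Black: none.
Not in check and no legal moves → stalemate.

stalemate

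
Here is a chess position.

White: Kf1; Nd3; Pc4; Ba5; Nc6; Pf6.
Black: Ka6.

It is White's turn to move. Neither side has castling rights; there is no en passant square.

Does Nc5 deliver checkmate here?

After Nc5: black king on a6; in check: yes, from the white knight on c5.
King squares — a5: attacked by Nc6; b5: attacked by Pc4; b6: attacked by Ba5; a7: attacked by Nc6; b7: attacked by Nc5.
Black has no legal moves → checkmate.

yes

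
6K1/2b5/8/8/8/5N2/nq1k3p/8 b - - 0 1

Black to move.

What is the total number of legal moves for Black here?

Black to move; king on d2.
In check: yes, from the white knight on f3.
Legal moves: Ke3, Kd3, Kc3, Ke2, Kc2, Kd1, Kc1.
Count: 7.

7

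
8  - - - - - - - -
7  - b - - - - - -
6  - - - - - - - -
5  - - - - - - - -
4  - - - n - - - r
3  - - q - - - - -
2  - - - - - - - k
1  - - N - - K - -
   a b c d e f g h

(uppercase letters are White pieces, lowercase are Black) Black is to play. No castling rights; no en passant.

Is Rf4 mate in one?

After Rf4: white king on f1; in check: yes, from the black rook on f4.
King squares — e1: attacked by Qc3; g1: attacked by Kh2; e2: attacked by Nd4; f2: attacked by Rf4; g2: attacked by Kh2.
White has no legal moves → checkmate.

yes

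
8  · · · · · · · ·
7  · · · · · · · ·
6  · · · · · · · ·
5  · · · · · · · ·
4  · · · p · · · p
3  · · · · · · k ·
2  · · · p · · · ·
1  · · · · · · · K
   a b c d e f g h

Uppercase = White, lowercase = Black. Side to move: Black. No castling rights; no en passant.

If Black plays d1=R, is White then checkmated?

After d1=R: white king on h1; in check: yes, from the black rook on d1.
King squares — g1: attacked by Rd1; g2: attacked by Kg3; h2: attacked by Kg3.
White has no legal moves → checkmate.

yes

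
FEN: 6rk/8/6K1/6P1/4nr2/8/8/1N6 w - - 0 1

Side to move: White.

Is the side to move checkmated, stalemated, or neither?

neither

White to move; white king on g6.
In check: yes, from the black rook on g8.
Legal moves for White: Kh6, Kh5.
White is in check but has 2 legal moves → neither.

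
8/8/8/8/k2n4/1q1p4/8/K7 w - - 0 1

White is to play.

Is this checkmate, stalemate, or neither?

stalemate

White to move; white king on a1.
In check: no.
King squares — b1: attacked by Qb3; a2: attacked by Qb3; b2: attacked by Qb3.
Legal moves for White: none.
Not in check and no legal moves → stalemate.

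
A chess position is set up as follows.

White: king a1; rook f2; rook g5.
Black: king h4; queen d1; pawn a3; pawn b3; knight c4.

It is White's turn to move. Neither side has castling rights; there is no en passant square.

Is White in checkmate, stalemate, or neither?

White to move; white king on a1.
In check: yes, from the black queen on d1.
King squares — b1: attacked by Qd1; a2: attacked by Pb3; b2: attacked by Pa3.
Legal moves for White: none.
In check with no legal moves → checkmate.

checkmate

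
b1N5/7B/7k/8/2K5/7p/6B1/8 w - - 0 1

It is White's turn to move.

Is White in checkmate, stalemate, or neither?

White to move; white king on c4.
In check: no.
Legal moves for White include: Ne7, Na7, Nd6, Nb6, Bg8, Bg6, Bf5, Bhe4, Bd3, Bc2, Bb1, Kc5, Kb5, Kd4, Kb4, Kd3, Kc3, Kb3, ... (list truncated; more exist).
White has legal moves and is not in check → neither.

neither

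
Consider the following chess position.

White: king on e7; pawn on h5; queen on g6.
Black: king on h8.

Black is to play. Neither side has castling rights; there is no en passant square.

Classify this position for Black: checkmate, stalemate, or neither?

stalemate

Black to move; black king on h8.
In check: no.
King squares — g7: attacked by Qg6; h7: attacked by Qg6; g8: attacked by Qg6.
Legal moves for Black: none.
Not in check and no legal moves → stalemate.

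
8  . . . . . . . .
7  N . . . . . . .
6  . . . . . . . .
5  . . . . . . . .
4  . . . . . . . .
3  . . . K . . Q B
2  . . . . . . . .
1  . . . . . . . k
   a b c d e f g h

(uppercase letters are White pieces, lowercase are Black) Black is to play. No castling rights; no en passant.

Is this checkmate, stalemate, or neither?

Black to move; black king on h1.
In check: no.
King squares — g1: attacked by Qg3; g2: attacked by Qg3; h2: attacked by Qg3.
Legal moves for Black: none.
Not in check and no legal moves → stalemate.

stalemate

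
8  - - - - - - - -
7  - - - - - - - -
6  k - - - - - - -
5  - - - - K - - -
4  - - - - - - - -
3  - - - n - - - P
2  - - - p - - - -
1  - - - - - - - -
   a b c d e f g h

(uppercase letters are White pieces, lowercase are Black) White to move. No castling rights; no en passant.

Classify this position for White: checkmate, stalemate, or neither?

neither

White to move; white king on e5.
In check: yes, from the black knight on d3.
Legal moves for White: Kf6, Ke6, Kd6, Kf5, Kd5, Ke4, Kd4.
White is in check but has 7 legal moves → neither.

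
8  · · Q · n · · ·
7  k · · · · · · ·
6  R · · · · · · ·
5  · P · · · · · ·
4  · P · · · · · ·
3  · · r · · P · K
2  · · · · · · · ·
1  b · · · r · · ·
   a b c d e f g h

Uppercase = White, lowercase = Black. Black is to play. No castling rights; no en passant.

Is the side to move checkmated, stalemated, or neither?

Black to move; black king on a7.
In check: yes, from the white rook on a6.
King squares — a6: attacked by Pb5; b6: attacked by Ra6; b7: attacked by Qc8; a8: attacked by Ra6; b8: attacked by Qc8.
Legal moves for Black: none.
In check with no legal moves → checkmate.

checkmate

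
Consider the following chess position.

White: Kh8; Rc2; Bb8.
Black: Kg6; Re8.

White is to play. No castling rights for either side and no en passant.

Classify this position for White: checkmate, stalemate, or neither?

checkmate

White to move; white king on h8.
In check: yes, from the black rook on e8.
King squares — g7: attacked by Kg6; h7: attacked by Kg6; g8: attacked by Re8.
Legal moves for White: none.
In check with no legal moves → checkmate.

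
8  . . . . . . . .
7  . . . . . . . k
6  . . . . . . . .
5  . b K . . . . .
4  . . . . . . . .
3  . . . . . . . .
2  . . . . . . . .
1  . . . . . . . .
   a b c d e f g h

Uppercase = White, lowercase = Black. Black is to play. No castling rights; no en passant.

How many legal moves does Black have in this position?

14

Black to move; king on h7.
In check: no.
Legal moves: Kh8, Kg8, Kg7, Kh6, Kg6, Be8, Bd7, Bc6, Ba6, Bc4, Ba4, Bd3, Be2, Bf1.
Count: 14.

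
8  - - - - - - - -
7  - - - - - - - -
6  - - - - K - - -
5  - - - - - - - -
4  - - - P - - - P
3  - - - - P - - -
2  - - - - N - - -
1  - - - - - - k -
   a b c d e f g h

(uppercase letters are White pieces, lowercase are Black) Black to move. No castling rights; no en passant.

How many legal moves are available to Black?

5

Black to move; king on g1.
In check: yes, from the white knight on e2.
Legal moves: Kh2, Kg2, Kf2, Kh1, Kf1.
Count: 5.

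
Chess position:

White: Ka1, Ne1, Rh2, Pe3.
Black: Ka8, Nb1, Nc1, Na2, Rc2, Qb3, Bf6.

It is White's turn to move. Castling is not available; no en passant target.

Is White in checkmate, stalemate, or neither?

checkmate

White to move; white king on a1.
In check: yes, from the black bishop on f6.
King squares — b1: attacked by Qb3; a2: attacked by Nc1; b2: attacked by Rc2.
Legal moves for White: none.
In check with no legal moves → checkmate.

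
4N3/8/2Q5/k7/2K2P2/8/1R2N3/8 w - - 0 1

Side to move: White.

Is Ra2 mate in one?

After Ra2: black king on a5; in check: yes, from the white rook on a2.
King squares — a4: attacked by Ra2; b4: attacked by Kc4; b5: attacked by Kc4; a6: attacked by Ra2; b6: attacked by Qc6.
Black has no legal moves → checkmate.

yes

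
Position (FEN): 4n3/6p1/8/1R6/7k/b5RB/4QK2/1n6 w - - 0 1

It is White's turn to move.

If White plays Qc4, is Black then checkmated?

yes

After Qc4: black king on h4; in check: yes, from the white queen on c4.
King squares — g3: attacked by Kf2; h3: attacked by Rg3; g4: attacked by Rg3; g5: attacked by Rg3; h5: attacked by Rb5.
Black has no legal moves → checkmate.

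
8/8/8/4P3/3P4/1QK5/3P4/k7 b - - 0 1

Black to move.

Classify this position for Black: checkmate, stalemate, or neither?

Black to move; black king on a1.
In check: no.
King squares — b1: attacked by Qb3; a2: attacked by Qb3; b2: attacked by Qb3.
Legal moves for Black: none.
Not in check and no legal moves → stalemate.

stalemate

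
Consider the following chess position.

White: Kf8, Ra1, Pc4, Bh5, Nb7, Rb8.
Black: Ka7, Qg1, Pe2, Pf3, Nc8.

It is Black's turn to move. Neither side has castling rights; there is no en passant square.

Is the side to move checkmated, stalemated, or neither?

Black to move; black king on a7.
In check: yes, from the white rook on a1.
King squares — a6: attacked by Ra1; b6: available; b7: attacked by Rb8; a8: attacked by Ra1; b8: available.
Legal moves for Black: Kxb8, Kb6, Qxa1.
Black is in check but has 3 legal moves → neither.

neither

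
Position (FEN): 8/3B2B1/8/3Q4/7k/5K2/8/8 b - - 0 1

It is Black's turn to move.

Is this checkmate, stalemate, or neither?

stalemate

Black to move; black king on h4.
In check: no.
King squares — g3: attacked by Kf3; h3: attacked by Bd7; g4: attacked by Kf3; g5: attacked by Qd5; h5: attacked by Qd5.
Legal moves for Black: none.
Not in check and no legal moves → stalemate.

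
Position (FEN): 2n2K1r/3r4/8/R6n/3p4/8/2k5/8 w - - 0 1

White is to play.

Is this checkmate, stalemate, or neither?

White to move; white king on f8.
In check: yes, from the black rook on h8.
King squares — e7: attacked by Rd7; f7: attacked by Rd7; g7: attacked by Nh5; e8: attacked by Rh8; g8: attacked by Rh8.
Legal moves for White: none.
In check with no legal moves → checkmate.

checkmate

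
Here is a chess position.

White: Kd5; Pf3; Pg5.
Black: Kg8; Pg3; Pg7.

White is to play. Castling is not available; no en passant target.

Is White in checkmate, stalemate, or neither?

White to move; white king on d5.
In check: no.
Legal moves for White: Ke6, Kd6, Kc6, Ke5, Kc5, Ke4, Kd4, Kc4, g6, f4.
White has 10 legal moves and is not in check → neither.

neither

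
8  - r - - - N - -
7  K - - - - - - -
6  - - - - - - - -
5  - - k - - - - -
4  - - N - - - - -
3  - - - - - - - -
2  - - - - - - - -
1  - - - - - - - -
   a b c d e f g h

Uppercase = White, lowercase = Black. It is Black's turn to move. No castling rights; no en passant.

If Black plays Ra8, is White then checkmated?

After Ra8: white king on a7; in check: yes, from the black rook on a8.
White has 2 legal replies: Kxa8, Kb7.
In check but a legal move exists → not checkmate.

no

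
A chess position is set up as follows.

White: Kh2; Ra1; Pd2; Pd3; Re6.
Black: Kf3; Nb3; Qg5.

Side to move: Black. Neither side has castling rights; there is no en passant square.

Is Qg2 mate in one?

After Qg2: white king on h2; in check: yes, from the black queen on g2.
King squares — g1: attacked by Qg2; h1: attacked by Qg2; g2: attacked by Kf3; g3: attacked by Qg2; h3: attacked by Qg2.
White has no legal moves → checkmate.

yes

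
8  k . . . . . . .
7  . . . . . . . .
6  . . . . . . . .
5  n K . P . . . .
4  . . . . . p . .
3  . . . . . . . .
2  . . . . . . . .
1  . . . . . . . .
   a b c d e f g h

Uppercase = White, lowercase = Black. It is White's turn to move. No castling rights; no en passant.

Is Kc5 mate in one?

After Kc5: black king on a8; in check: no.
Black is not in check, so this cannot be checkmate.

no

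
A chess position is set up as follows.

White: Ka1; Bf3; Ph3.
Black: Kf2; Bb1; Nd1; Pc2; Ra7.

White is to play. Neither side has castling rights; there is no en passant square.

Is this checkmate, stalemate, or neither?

White to move; white king on a1.
In check: yes, from the black rook on a7.
King squares — b1: attacked by Pc2; a2: attacked by Bb1; b2: attacked by Nd1.
Legal moves for White: none.
In check with no legal moves → checkmate.

checkmate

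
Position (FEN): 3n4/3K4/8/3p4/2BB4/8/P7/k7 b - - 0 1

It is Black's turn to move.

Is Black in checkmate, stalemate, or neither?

Black to move; black king on a1.
In check: yes, from the white bishop on d4.
King squares — b1: available; a2: attacked by Bc4; b2: attacked by Bd4.
Legal moves for Black: Kb1.
Black is in check but has 1 legal move → neither.

neither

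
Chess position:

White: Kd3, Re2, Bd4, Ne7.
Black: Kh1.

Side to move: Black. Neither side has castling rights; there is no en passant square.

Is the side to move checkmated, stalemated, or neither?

stalemate

Black to move; black king on h1.
In check: no.
King squares — g1: attacked by Bd4; g2: attacked by Re2; h2: attacked by Re2.
Legal moves for Black: none.
Not in check and no legal moves → stalemate.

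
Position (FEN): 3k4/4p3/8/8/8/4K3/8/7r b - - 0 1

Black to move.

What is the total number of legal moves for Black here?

Black to move; king on d8.
In check: no.
Legal moves: Ke8, Kc8, Kd7, Kc7, Rh8, Rh7, Rh6, Rh5, Rh4, Rh3+, Rh2, Rg1, Rf1, Re1+, Rd1, Rc1, Rb1, Ra1, e6, e5.
Count: 20.

20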